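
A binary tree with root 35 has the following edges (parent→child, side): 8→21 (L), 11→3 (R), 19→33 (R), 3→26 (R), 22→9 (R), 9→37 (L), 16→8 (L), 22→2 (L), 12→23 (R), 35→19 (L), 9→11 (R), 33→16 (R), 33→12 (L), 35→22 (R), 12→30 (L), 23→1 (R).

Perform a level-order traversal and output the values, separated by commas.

Level-order visits nodes level by level from the root, left to right within each level.
Level 0: 35
Level 1: 19, 22
Level 2: 33, 2, 9
Level 3: 12, 16, 37, 11
Level 4: 30, 23, 8, 3
Level 5: 1, 21, 26

35, 19, 22, 33, 2, 9, 12, 16, 37, 11, 30, 23, 8, 3, 1, 21, 26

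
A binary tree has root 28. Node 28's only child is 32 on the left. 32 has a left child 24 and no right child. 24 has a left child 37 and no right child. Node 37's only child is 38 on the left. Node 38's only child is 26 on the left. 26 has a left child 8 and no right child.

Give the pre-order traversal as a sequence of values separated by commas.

Pre-order visits the node, then its left subtree, then its right subtree.
Visit 28.
At 28: go left to 32.
  Visit 32.
  At 32: go left to 24.
    Visit 24.
    At 24: go left to 37.
      Visit 37.
      At 37: go left to 38.
        Visit 38.
        At 38: go left to 26.
          Visit 26.
          At 26: go left to 8.
            8 is a leaf — visit 8.
          At 26: no right child.
        At 38: no right child.
      At 37: no right child.
    At 24: no right child.
  At 32: no right child.
At 28: no right child.

28, 32, 24, 37, 38, 26, 8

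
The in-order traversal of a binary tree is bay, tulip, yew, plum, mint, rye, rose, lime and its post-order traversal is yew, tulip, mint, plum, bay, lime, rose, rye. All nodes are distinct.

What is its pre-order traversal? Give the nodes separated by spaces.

rye bay plum tulip yew mint rose lime

The last element of post-order is the root; it splits in-order into left and right subtrees.
Root rye: left subtree has 5 nodes {bay, tulip, yew, plum, mint}, right has 2 {rose, lime}.
  Root bay: left subtree has 0 nodes { }, right has 4 {tulip, yew, plum, mint}.
    Root plum: left subtree has 2 nodes {tulip, yew}, right has 1 {mint}.
      Root tulip: left subtree has 0 nodes { }, right has 1 {yew}.
  Root rose: left subtree has 0 nodes { }, right has 1 {lime}.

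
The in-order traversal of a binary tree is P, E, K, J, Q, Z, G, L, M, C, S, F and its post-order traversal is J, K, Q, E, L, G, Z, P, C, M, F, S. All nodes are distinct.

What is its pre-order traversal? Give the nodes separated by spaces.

The last element of post-order is the root; it splits in-order into left and right subtrees.
Root S: left subtree has 10 nodes {P, E, K, J, Q, Z, G, L, M, C}, right has 1 {F}.
  Root M: left subtree has 8 nodes {P, E, K, J, Q, Z, G, L}, right has 1 {C}.
    Root P: left subtree has 0 nodes { }, right has 7 {E, K, J, Q, Z, G, L}.
      Root Z: left subtree has 4 nodes {E, K, J, Q}, right has 2 {G, L}.
        Root E: left subtree has 0 nodes { }, right has 3 {K, J, Q}.
          Root Q: left subtree has 2 nodes {K, J}, right has 0 { }.
            Root K: left subtree has 0 nodes { }, right has 1 {J}.
        Root G: left subtree has 0 nodes { }, right has 1 {L}.

S M P Z E Q K J G L C F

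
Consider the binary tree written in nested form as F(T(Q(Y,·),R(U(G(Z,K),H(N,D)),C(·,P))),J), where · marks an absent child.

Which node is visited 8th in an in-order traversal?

N

In-order visits the left subtree, then the node, then the right subtree.
At F: go left to T.
  At T: go left to Q.
    At Q: go left to Y.
      Y is a leaf — visit Y.
    Visit Q.
    At Q: no right child.
  Visit T.
  At T: go right to R.
    At R: go left to U.
      At U: go left to G.
        At G: go left to Z.
          Z is a leaf — visit Z.
        Visit G.
        At G: go right to K.
          K is a leaf — visit K.
      Visit U.
      At U: go right to H.
        At H: go left to N.
          N is a leaf — visit N.
        Visit H.
        At H: go right to D.
          D is a leaf — visit D.
    Visit R.
    At R: go right to C.
      At C: no left child.
      Visit C.
      At C: go right to P.
        P is a leaf — visit P.
Visit F.
At F: go right to J.
  J is a leaf — visit J.
Full in-order sequence: Y, Q, T, Z, G, K, U, N, H, D, R, C, P, F, J.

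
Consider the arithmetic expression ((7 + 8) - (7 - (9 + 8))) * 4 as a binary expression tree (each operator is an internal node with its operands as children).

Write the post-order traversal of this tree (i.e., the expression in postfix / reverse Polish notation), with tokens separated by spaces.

Post-order on an expression tree gives postfix notation: for each operator, emit left operand, right operand, then the operator.

7 8 + 7 9 8 + - - 4 *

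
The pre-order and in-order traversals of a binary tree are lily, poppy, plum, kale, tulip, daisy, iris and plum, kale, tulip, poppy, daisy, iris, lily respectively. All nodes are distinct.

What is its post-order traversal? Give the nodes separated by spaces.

tulip kale plum iris daisy poppy lily

The first element of pre-order is the root; it splits in-order into left and right subtrees.
Root lily: left subtree has 6 nodes {plum, kale, tulip, poppy, daisy, iris}, right has 0 { }.
  Root poppy: left subtree has 3 nodes {plum, kale, tulip}, right has 2 {daisy, iris}.
    Root plum: left subtree has 0 nodes { }, right has 2 {kale, tulip}.
      Root kale: left subtree has 0 nodes { }, right has 1 {tulip}.
    Root daisy: left subtree has 0 nodes { }, right has 1 {iris}.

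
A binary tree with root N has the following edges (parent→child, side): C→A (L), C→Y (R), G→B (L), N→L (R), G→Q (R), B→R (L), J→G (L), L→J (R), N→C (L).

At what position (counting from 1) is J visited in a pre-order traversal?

Pre-order visits the node, then its left subtree, then its right subtree.
Visit N.
At N: go left to C.
  Visit C.
  At C: go left to A.
    A is a leaf — visit A.
  At C: go right to Y.
    Y is a leaf — visit Y.
At N: go right to L.
  Visit L.
  At L: no left child.
  At L: go right to J.
    Visit J.
    At J: go left to G.
      Visit G.
      At G: go left to B.
        Visit B.
        At B: go left to R.
          R is a leaf — visit R.
        At B: no right child.
      At G: go right to Q.
        Q is a leaf — visit Q.
    At J: no right child.
Full pre-order sequence: N, C, A, Y, L, J, G, B, R, Q.

6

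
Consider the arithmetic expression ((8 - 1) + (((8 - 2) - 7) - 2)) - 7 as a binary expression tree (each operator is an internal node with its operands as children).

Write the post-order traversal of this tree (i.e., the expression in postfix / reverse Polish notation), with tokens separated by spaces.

8 1 - 8 2 - 7 - 2 - + 7 -

Post-order on an expression tree gives postfix notation: for each operator, emit left operand, right operand, then the operator.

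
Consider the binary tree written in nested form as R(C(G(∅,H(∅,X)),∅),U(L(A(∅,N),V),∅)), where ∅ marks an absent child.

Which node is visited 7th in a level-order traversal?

Level-order visits nodes level by level from the root, left to right within each level.
Level 0: R
Level 1: C, U
Level 2: G, L
Level 3: H, A, V
Level 4: X, N
Full level-order sequence: R, C, U, G, L, H, A, V, X, N.

A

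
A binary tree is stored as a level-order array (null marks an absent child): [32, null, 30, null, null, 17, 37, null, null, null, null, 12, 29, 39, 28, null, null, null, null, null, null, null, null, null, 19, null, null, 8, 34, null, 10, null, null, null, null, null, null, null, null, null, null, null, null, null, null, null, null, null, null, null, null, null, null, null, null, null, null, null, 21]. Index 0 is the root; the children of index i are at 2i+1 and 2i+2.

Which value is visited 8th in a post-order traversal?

Post-order visits the left subtree, then the right subtree, then the node.
At 32: no left child.
At 32: go right to 30.
  At 30: go left to 17.
    At 17: go left to 12.
      At 12: no left child.
      At 12: go right to 19.
        19 is a leaf — visit 19.
      Visit 12.
    At 17: go right to 29.
      29 is a leaf — visit 29.
    Visit 17.
  At 30: go right to 37.
    At 37: go left to 39.
      At 39: go left to 8.
        8 is a leaf — visit 8.
      At 39: go right to 34.
        At 34: no left child.
        At 34: go right to 21.
          21 is a leaf — visit 21.
        Visit 34.
      Visit 39.
    At 37: go right to 28.
      At 28: no left child.
      At 28: go right to 10.
        10 is a leaf — visit 10.
      Visit 28.
    Visit 37.
  Visit 30.
Visit 32.
Full post-order sequence: 19, 12, 29, 17, 8, 21, 34, 39, 10, 28, 37, 30, 32.

39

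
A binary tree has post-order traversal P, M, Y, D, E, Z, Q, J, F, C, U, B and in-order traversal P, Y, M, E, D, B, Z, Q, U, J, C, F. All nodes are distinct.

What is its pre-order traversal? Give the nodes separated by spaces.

B E Y P M D U Q Z C J F

The last element of post-order is the root; it splits in-order into left and right subtrees.
Root B: left subtree has 5 nodes {P, Y, M, E, D}, right has 6 {Z, Q, U, J, C, F}.
  Root E: left subtree has 3 nodes {P, Y, M}, right has 1 {D}.
    Root Y: left subtree has 1 node {P}, right has 1 {M}.
  Root U: left subtree has 2 nodes {Z, Q}, right has 3 {J, C, F}.
    Root Q: left subtree has 1 node {Z}, right has 0 { }.
    Root C: left subtree has 1 node {J}, right has 1 {F}.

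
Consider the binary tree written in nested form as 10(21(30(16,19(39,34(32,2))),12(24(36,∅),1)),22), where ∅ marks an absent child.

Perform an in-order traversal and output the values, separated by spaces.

In-order visits the left subtree, then the node, then the right subtree.
At 10: go left to 21.
  At 21: go left to 30.
    At 30: go left to 16.
      16 is a leaf — visit 16.
    Visit 30.
    At 30: go right to 19.
      At 19: go left to 39.
        39 is a leaf — visit 39.
      Visit 19.
      At 19: go right to 34.
        At 34: go left to 32.
          32 is a leaf — visit 32.
        Visit 34.
        At 34: go right to 2.
          2 is a leaf — visit 2.
  Visit 21.
  At 21: go right to 12.
    At 12: go left to 24.
      At 24: go left to 36.
        36 is a leaf — visit 36.
      Visit 24.
      At 24: no right child.
    Visit 12.
    At 12: go right to 1.
      1 is a leaf — visit 1.
Visit 10.
At 10: go right to 22.
  22 is a leaf — visit 22.

16 30 39 19 32 34 2 21 36 24 12 1 10 22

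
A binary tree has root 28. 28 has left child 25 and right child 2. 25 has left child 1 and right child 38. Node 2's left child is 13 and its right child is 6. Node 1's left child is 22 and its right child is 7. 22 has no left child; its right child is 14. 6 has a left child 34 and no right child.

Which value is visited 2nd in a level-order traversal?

25

Level-order visits nodes level by level from the root, left to right within each level.
Level 0: 28
Level 1: 25, 2
Level 2: 1, 38, 13, 6
Level 3: 22, 7, 34
Level 4: 14
Full level-order sequence: 28, 25, 2, 1, 38, 13, 6, 22, 7, 34, 14.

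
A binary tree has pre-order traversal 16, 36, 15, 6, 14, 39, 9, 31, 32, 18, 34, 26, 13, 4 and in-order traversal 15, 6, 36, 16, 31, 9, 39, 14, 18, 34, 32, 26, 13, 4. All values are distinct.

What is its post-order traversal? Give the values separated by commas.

6, 15, 36, 31, 9, 39, 34, 18, 4, 13, 26, 32, 14, 16

The first element of pre-order is the root; it splits in-order into left and right subtrees.
Root 16: left subtree has 3 nodes {15, 6, 36}, right has 10 {31, 9, 39, 14, 18, 34, 32, 26, 13, 4}.
  Root 36: left subtree has 2 nodes {15, 6}, right has 0 { }.
    Root 15: left subtree has 0 nodes { }, right has 1 {6}.
  Root 14: left subtree has 3 nodes {31, 9, 39}, right has 6 {18, 34, 32, 26, 13, 4}.
    Root 39: left subtree has 2 nodes {31, 9}, right has 0 { }.
      Root 9: left subtree has 1 node {31}, right has 0 { }.
    Root 32: left subtree has 2 nodes {18, 34}, right has 3 {26, 13, 4}.
      Root 18: left subtree has 0 nodes { }, right has 1 {34}.
      Root 26: left subtree has 0 nodes { }, right has 2 {13, 4}.
        Root 13: left subtree has 0 nodes { }, right has 1 {4}.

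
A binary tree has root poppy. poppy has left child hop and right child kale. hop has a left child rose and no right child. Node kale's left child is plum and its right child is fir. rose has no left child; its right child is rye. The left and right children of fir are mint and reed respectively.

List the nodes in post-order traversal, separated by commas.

rye, rose, hop, plum, mint, reed, fir, kale, poppy

Post-order visits the left subtree, then the right subtree, then the node.
At poppy: go left to hop.
  At hop: go left to rose.
    At rose: no left child.
    At rose: go right to rye.
      rye is a leaf — visit rye.
    Visit rose.
  At hop: no right child.
  Visit hop.
At poppy: go right to kale.
  At kale: go left to plum.
    plum is a leaf — visit plum.
  At kale: go right to fir.
    At fir: go left to mint.
      mint is a leaf — visit mint.
    At fir: go right to reed.
      reed is a leaf — visit reed.
    Visit fir.
  Visit kale.
Visit poppy.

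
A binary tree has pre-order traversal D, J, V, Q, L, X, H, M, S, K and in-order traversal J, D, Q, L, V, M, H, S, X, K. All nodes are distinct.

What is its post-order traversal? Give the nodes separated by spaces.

J L Q M S H K X V D

The first element of pre-order is the root; it splits in-order into left and right subtrees.
Root D: left subtree has 1 node {J}, right has 8 {Q, L, V, M, H, S, X, K}.
  Root V: left subtree has 2 nodes {Q, L}, right has 5 {M, H, S, X, K}.
    Root Q: left subtree has 0 nodes { }, right has 1 {L}.
    Root X: left subtree has 3 nodes {M, H, S}, right has 1 {K}.
      Root H: left subtree has 1 node {M}, right has 1 {S}.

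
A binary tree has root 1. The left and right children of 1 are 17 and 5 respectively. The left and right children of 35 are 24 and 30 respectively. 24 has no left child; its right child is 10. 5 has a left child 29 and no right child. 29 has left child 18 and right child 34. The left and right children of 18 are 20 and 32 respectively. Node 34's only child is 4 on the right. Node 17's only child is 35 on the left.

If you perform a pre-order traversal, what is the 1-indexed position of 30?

6

Pre-order visits the node, then its left subtree, then its right subtree.
Visit 1.
At 1: go left to 17.
  Visit 17.
  At 17: go left to 35.
    Visit 35.
    At 35: go left to 24.
      Visit 24.
      At 24: no left child.
      At 24: go right to 10.
        10 is a leaf — visit 10.
    At 35: go right to 30.
      30 is a leaf — visit 30.
  At 17: no right child.
At 1: go right to 5.
  Visit 5.
  At 5: go left to 29.
    Visit 29.
    At 29: go left to 18.
      Visit 18.
      At 18: go left to 20.
        20 is a leaf — visit 20.
      At 18: go right to 32.
        32 is a leaf — visit 32.
    At 29: go right to 34.
      Visit 34.
      At 34: no left child.
      At 34: go right to 4.
        4 is a leaf — visit 4.
  At 5: no right child.
Full pre-order sequence: 1, 17, 35, 24, 10, 30, 5, 29, 18, 20, 32, 34, 4.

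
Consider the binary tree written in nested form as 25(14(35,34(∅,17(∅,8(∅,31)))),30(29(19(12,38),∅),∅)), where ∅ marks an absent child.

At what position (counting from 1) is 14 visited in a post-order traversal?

6

Post-order visits the left subtree, then the right subtree, then the node.
At 25: go left to 14.
  At 14: go left to 35.
    35 is a leaf — visit 35.
  At 14: go right to 34.
    At 34: no left child.
    At 34: go right to 17.
      At 17: no left child.
      At 17: go right to 8.
        At 8: no left child.
        At 8: go right to 31.
          31 is a leaf — visit 31.
        Visit 8.
      Visit 17.
    Visit 34.
  Visit 14.
At 25: go right to 30.
  At 30: go left to 29.
    At 29: go left to 19.
      At 19: go left to 12.
        12 is a leaf — visit 12.
      At 19: go right to 38.
        38 is a leaf — visit 38.
      Visit 19.
    At 29: no right child.
    Visit 29.
  At 30: no right child.
  Visit 30.
Visit 25.
Full post-order sequence: 35, 31, 8, 17, 34, 14, 12, 38, 19, 29, 30, 25.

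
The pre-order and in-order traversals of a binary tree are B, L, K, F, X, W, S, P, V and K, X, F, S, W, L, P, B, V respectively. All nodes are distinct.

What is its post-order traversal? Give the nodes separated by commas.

X, S, W, F, K, P, L, V, B

The first element of pre-order is the root; it splits in-order into left and right subtrees.
Root B: left subtree has 7 nodes {K, X, F, S, W, L, P}, right has 1 {V}.
  Root L: left subtree has 5 nodes {K, X, F, S, W}, right has 1 {P}.
    Root K: left subtree has 0 nodes { }, right has 4 {X, F, S, W}.
      Root F: left subtree has 1 node {X}, right has 2 {S, W}.
        Root W: left subtree has 1 node {S}, right has 0 { }.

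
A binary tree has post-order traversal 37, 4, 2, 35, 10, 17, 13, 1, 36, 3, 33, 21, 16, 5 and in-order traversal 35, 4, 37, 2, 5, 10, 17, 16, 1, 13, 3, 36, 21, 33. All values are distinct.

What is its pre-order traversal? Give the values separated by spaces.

5 35 2 4 37 16 17 10 21 3 1 13 36 33

The last element of post-order is the root; it splits in-order into left and right subtrees.
Root 5: left subtree has 4 nodes {35, 4, 37, 2}, right has 9 {10, 17, 16, 1, 13, 3, 36, 21, 33}.
  Root 35: left subtree has 0 nodes { }, right has 3 {4, 37, 2}.
    Root 2: left subtree has 2 nodes {4, 37}, right has 0 { }.
      Root 4: left subtree has 0 nodes { }, right has 1 {37}.
  Root 16: left subtree has 2 nodes {10, 17}, right has 6 {1, 13, 3, 36, 21, 33}.
    Root 17: left subtree has 1 node {10}, right has 0 { }.
    Root 21: left subtree has 4 nodes {1, 13, 3, 36}, right has 1 {33}.
      Root 3: left subtree has 2 nodes {1, 13}, right has 1 {36}.
        Root 1: left subtree has 0 nodes { }, right has 1 {13}.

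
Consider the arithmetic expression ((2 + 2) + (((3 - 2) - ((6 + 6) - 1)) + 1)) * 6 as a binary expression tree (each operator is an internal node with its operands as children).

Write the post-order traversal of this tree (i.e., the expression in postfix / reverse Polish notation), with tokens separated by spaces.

2 2 + 3 2 - 6 6 + 1 - - 1 + + 6 *

Post-order on an expression tree gives postfix notation: for each operator, emit left operand, right operand, then the operator.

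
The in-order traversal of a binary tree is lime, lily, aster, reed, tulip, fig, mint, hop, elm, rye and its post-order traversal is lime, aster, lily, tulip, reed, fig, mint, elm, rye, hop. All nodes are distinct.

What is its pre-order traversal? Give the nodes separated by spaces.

The last element of post-order is the root; it splits in-order into left and right subtrees.
Root hop: left subtree has 7 nodes {lime, lily, aster, reed, tulip, fig, mint}, right has 2 {elm, rye}.
  Root mint: left subtree has 6 nodes {lime, lily, aster, reed, tulip, fig}, right has 0 { }.
    Root fig: left subtree has 5 nodes {lime, lily, aster, reed, tulip}, right has 0 { }.
      Root reed: left subtree has 3 nodes {lime, lily, aster}, right has 1 {tulip}.
        Root lily: left subtree has 1 node {lime}, right has 1 {aster}.
  Root rye: left subtree has 1 node {elm}, right has 0 { }.

hop mint fig reed lily lime aster tulip rye elm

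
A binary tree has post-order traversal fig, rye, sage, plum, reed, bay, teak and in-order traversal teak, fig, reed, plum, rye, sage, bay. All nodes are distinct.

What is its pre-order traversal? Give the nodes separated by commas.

The last element of post-order is the root; it splits in-order into left and right subtrees.
Root teak: left subtree has 0 nodes { }, right has 6 {fig, reed, plum, rye, sage, bay}.
  Root bay: left subtree has 5 nodes {fig, reed, plum, rye, sage}, right has 0 { }.
    Root reed: left subtree has 1 node {fig}, right has 3 {plum, rye, sage}.
      Root plum: left subtree has 0 nodes { }, right has 2 {rye, sage}.
        Root sage: left subtree has 1 node {rye}, right has 0 { }.

teak, bay, reed, fig, plum, sage, rye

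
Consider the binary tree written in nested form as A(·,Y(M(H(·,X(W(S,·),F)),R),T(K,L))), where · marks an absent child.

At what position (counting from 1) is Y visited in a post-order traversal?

Post-order visits the left subtree, then the right subtree, then the node.
At A: no left child.
At A: go right to Y.
  At Y: go left to M.
    At M: go left to H.
      At H: no left child.
      At H: go right to X.
        At X: go left to W.
          At W: go left to S.
            S is a leaf — visit S.
          At W: no right child.
          Visit W.
        At X: go right to F.
          F is a leaf — visit F.
        Visit X.
      Visit H.
    At M: go right to R.
      R is a leaf — visit R.
    Visit M.
  At Y: go right to T.
    At T: go left to K.
      K is a leaf — visit K.
    At T: go right to L.
      L is a leaf — visit L.
    Visit T.
  Visit Y.
Visit A.
Full post-order sequence: S, W, F, X, H, R, M, K, L, T, Y, A.

11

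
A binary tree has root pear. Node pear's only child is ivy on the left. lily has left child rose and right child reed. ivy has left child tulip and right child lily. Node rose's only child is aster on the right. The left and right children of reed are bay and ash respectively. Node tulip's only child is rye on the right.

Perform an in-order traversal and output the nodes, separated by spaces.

In-order visits the left subtree, then the node, then the right subtree.
At pear: go left to ivy.
  At ivy: go left to tulip.
    At tulip: no left child.
    Visit tulip.
    At tulip: go right to rye.
      rye is a leaf — visit rye.
  Visit ivy.
  At ivy: go right to lily.
    At lily: go left to rose.
      At rose: no left child.
      Visit rose.
      At rose: go right to aster.
        aster is a leaf — visit aster.
    Visit lily.
    At lily: go right to reed.
      At reed: go left to bay.
        bay is a leaf — visit bay.
      Visit reed.
      At reed: go right to ash.
        ash is a leaf — visit ash.
Visit pear.
At pear: no right child.

tulip rye ivy rose aster lily bay reed ash pear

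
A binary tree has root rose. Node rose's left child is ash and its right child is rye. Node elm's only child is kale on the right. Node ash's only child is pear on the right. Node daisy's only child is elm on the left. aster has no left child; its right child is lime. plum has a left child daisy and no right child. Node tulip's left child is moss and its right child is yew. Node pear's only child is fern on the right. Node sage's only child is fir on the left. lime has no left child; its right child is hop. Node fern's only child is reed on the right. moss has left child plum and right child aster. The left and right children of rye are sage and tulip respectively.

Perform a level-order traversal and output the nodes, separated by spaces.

Level-order visits nodes level by level from the root, left to right within each level.
Level 0: rose
Level 1: ash, rye
Level 2: pear, sage, tulip
Level 3: fern, fir, moss, yew
Level 4: reed, plum, aster
Level 5: daisy, lime
Level 6: elm, hop
Level 7: kale

rose ash rye pear sage tulip fern fir moss yew reed plum aster daisy lime elm hop kale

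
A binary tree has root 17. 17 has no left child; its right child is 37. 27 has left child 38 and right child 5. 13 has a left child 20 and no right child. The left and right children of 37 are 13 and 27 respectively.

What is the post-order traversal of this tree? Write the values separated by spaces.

20 13 38 5 27 37 17

Post-order visits the left subtree, then the right subtree, then the node.
At 17: no left child.
At 17: go right to 37.
  At 37: go left to 13.
    At 13: go left to 20.
      20 is a leaf — visit 20.
    At 13: no right child.
    Visit 13.
  At 37: go right to 27.
    At 27: go left to 38.
      38 is a leaf — visit 38.
    At 27: go right to 5.
      5 is a leaf — visit 5.
    Visit 27.
  Visit 37.
Visit 17.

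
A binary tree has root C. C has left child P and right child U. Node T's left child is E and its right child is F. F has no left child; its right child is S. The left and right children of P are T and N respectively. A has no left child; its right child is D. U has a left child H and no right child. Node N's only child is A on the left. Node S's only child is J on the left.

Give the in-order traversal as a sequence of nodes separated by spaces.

E T F J S P A D N C H U

In-order visits the left subtree, then the node, then the right subtree.
At C: go left to P.
  At P: go left to T.
    At T: go left to E.
      E is a leaf — visit E.
    Visit T.
    At T: go right to F.
      At F: no left child.
      Visit F.
      At F: go right to S.
        At S: go left to J.
          J is a leaf — visit J.
        Visit S.
        At S: no right child.
  Visit P.
  At P: go right to N.
    At N: go left to A.
      At A: no left child.
      Visit A.
      At A: go right to D.
        D is a leaf — visit D.
    Visit N.
    At N: no right child.
Visit C.
At C: go right to U.
  At U: go left to H.
    H is a leaf — visit H.
  Visit U.
  At U: no right child.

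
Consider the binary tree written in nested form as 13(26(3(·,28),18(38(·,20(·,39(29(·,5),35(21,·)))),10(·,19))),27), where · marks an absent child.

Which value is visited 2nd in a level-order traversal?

Level-order visits nodes level by level from the root, left to right within each level.
Level 0: 13
Level 1: 26, 27
Level 2: 3, 18
Level 3: 28, 38, 10
Level 4: 20, 19
Level 5: 39
Level 6: 29, 35
Level 7: 5, 21
Full level-order sequence: 13, 26, 27, 3, 18, 28, 38, 10, 20, 19, 39, 29, 35, 5, 21.

26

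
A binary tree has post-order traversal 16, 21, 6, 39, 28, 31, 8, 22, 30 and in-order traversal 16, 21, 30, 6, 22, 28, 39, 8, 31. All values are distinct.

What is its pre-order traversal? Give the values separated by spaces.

The last element of post-order is the root; it splits in-order into left and right subtrees.
Root 30: left subtree has 2 nodes {16, 21}, right has 6 {6, 22, 28, 39, 8, 31}.
  Root 21: left subtree has 1 node {16}, right has 0 { }.
  Root 22: left subtree has 1 node {6}, right has 4 {28, 39, 8, 31}.
    Root 8: left subtree has 2 nodes {28, 39}, right has 1 {31}.
      Root 28: left subtree has 0 nodes { }, right has 1 {39}.

30 21 16 22 6 8 28 39 31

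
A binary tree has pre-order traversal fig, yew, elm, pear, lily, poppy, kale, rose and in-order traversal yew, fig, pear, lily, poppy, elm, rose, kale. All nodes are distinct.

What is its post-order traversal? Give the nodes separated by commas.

yew, poppy, lily, pear, rose, kale, elm, fig

The first element of pre-order is the root; it splits in-order into left and right subtrees.
Root fig: left subtree has 1 node {yew}, right has 6 {pear, lily, poppy, elm, rose, kale}.
  Root elm: left subtree has 3 nodes {pear, lily, poppy}, right has 2 {rose, kale}.
    Root pear: left subtree has 0 nodes { }, right has 2 {lily, poppy}.
      Root lily: left subtree has 0 nodes { }, right has 1 {poppy}.
    Root kale: left subtree has 1 node {rose}, right has 0 { }.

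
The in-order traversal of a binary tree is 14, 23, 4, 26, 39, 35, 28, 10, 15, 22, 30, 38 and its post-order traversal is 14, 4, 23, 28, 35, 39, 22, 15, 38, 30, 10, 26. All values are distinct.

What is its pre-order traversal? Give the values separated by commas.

26, 23, 14, 4, 10, 39, 35, 28, 30, 15, 22, 38

The last element of post-order is the root; it splits in-order into left and right subtrees.
Root 26: left subtree has 3 nodes {14, 23, 4}, right has 8 {39, 35, 28, 10, 15, 22, 30, 38}.
  Root 23: left subtree has 1 node {14}, right has 1 {4}.
  Root 10: left subtree has 3 nodes {39, 35, 28}, right has 4 {15, 22, 30, 38}.
    Root 39: left subtree has 0 nodes { }, right has 2 {35, 28}.
      Root 35: left subtree has 0 nodes { }, right has 1 {28}.
    Root 30: left subtree has 2 nodes {15, 22}, right has 1 {38}.
      Root 15: left subtree has 0 nodes { }, right has 1 {22}.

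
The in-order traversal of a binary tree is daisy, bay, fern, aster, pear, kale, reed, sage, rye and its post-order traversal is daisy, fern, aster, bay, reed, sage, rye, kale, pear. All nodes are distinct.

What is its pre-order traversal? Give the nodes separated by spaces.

The last element of post-order is the root; it splits in-order into left and right subtrees.
Root pear: left subtree has 4 nodes {daisy, bay, fern, aster}, right has 4 {kale, reed, sage, rye}.
  Root bay: left subtree has 1 node {daisy}, right has 2 {fern, aster}.
    Root aster: left subtree has 1 node {fern}, right has 0 { }.
  Root kale: left subtree has 0 nodes { }, right has 3 {reed, sage, rye}.
    Root rye: left subtree has 2 nodes {reed, sage}, right has 0 { }.
      Root sage: left subtree has 1 node {reed}, right has 0 { }.

pear bay daisy aster fern kale rye sage reed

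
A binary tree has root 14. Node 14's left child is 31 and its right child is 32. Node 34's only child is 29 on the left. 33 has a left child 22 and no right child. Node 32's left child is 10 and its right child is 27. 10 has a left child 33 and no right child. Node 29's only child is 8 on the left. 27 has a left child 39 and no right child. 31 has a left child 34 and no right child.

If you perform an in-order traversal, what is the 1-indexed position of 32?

In-order visits the left subtree, then the node, then the right subtree.
At 14: go left to 31.
  At 31: go left to 34.
    At 34: go left to 29.
      At 29: go left to 8.
        8 is a leaf — visit 8.
      Visit 29.
      At 29: no right child.
    Visit 34.
    At 34: no right child.
  Visit 31.
  At 31: no right child.
Visit 14.
At 14: go right to 32.
  At 32: go left to 10.
    At 10: go left to 33.
      At 33: go left to 22.
        22 is a leaf — visit 22.
      Visit 33.
      At 33: no right child.
    Visit 10.
    At 10: no right child.
  Visit 32.
  At 32: go right to 27.
    At 27: go left to 39.
      39 is a leaf — visit 39.
    Visit 27.
    At 27: no right child.
Full in-order sequence: 8, 29, 34, 31, 14, 22, 33, 10, 32, 39, 27.

9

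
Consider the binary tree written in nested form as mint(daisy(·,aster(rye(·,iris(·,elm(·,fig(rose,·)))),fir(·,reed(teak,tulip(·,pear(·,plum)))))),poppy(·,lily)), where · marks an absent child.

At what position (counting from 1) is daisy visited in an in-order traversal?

In-order visits the left subtree, then the node, then the right subtree.
At mint: go left to daisy.
  At daisy: no left child.
  Visit daisy.
  At daisy: go right to aster.
    At aster: go left to rye.
      At rye: no left child.
      Visit rye.
      At rye: go right to iris.
        At iris: no left child.
        Visit iris.
        At iris: go right to elm.
          At elm: no left child.
          Visit elm.
          At elm: go right to fig.
            At fig: go left to rose.
              rose is a leaf — visit rose.
            Visit fig.
            At fig: no right child.
    Visit aster.
    At aster: go right to fir.
      At fir: no left child.
      Visit fir.
      At fir: go right to reed.
        At reed: go left to teak.
          teak is a leaf — visit teak.
        Visit reed.
        At reed: go right to tulip.
          At tulip: no left child.
          Visit tulip.
          At tulip: go right to pear.
            At pear: no left child.
            Visit pear.
            At pear: go right to plum.
              plum is a leaf — visit plum.
Visit mint.
At mint: go right to poppy.
  At poppy: no left child.
  Visit poppy.
  At poppy: go right to lily.
    lily is a leaf — visit lily.
Full in-order sequence: daisy, rye, iris, elm, rose, fig, aster, fir, teak, reed, tulip, pear, plum, mint, poppy, lily.

1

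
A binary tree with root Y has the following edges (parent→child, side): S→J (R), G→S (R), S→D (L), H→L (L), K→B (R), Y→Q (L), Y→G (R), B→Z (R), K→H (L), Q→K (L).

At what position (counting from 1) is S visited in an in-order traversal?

In-order visits the left subtree, then the node, then the right subtree.
At Y: go left to Q.
  At Q: go left to K.
    At K: go left to H.
      At H: go left to L.
        L is a leaf — visit L.
      Visit H.
      At H: no right child.
    Visit K.
    At K: go right to B.
      At B: no left child.
      Visit B.
      At B: go right to Z.
        Z is a leaf — visit Z.
  Visit Q.
  At Q: no right child.
Visit Y.
At Y: go right to G.
  At G: no left child.
  Visit G.
  At G: go right to S.
    At S: go left to D.
      D is a leaf — visit D.
    Visit S.
    At S: go right to J.
      J is a leaf — visit J.
Full in-order sequence: L, H, K, B, Z, Q, Y, G, D, S, J.

10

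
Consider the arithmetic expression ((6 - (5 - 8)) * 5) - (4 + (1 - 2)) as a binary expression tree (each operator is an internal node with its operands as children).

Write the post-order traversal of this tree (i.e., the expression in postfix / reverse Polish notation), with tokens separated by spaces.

6 5 8 - - 5 * 4 1 2 - + -

Post-order on an expression tree gives postfix notation: for each operator, emit left operand, right operand, then the operator.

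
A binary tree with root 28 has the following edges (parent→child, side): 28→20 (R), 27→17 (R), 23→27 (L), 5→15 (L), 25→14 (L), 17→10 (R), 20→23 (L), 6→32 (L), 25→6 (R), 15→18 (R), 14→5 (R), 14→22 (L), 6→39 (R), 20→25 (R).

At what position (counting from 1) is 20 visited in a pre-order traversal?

2

Pre-order visits the node, then its left subtree, then its right subtree.
Visit 28.
At 28: no left child.
At 28: go right to 20.
  Visit 20.
  At 20: go left to 23.
    Visit 23.
    At 23: go left to 27.
      Visit 27.
      At 27: no left child.
      At 27: go right to 17.
        Visit 17.
        At 17: no left child.
        At 17: go right to 10.
          10 is a leaf — visit 10.
    At 23: no right child.
  At 20: go right to 25.
    Visit 25.
    At 25: go left to 14.
      Visit 14.
      At 14: go left to 22.
        22 is a leaf — visit 22.
      At 14: go right to 5.
        Visit 5.
        At 5: go left to 15.
          Visit 15.
          At 15: no left child.
          At 15: go right to 18.
            18 is a leaf — visit 18.
        At 5: no right child.
    At 25: go right to 6.
      Visit 6.
      At 6: go left to 32.
        32 is a leaf — visit 32.
      At 6: go right to 39.
        39 is a leaf — visit 39.
Full pre-order sequence: 28, 20, 23, 27, 17, 10, 25, 14, 22, 5, 15, 18, 6, 32, 39.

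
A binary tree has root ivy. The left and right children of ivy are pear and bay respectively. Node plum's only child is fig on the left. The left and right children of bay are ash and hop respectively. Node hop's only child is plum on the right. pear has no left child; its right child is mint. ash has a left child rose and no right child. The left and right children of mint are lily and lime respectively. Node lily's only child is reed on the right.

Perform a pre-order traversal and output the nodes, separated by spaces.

ivy pear mint lily reed lime bay ash rose hop plum fig

Pre-order visits the node, then its left subtree, then its right subtree.
Visit ivy.
At ivy: go left to pear.
  Visit pear.
  At pear: no left child.
  At pear: go right to mint.
    Visit mint.
    At mint: go left to lily.
      Visit lily.
      At lily: no left child.
      At lily: go right to reed.
        reed is a leaf — visit reed.
    At mint: go right to lime.
      lime is a leaf — visit lime.
At ivy: go right to bay.
  Visit bay.
  At bay: go left to ash.
    Visit ash.
    At ash: go left to rose.
      rose is a leaf — visit rose.
    At ash: no right child.
  At bay: go right to hop.
    Visit hop.
    At hop: no left child.
    At hop: go right to plum.
      Visit plum.
      At plum: go left to fig.
        fig is a leaf — visit fig.
      At plum: no right child.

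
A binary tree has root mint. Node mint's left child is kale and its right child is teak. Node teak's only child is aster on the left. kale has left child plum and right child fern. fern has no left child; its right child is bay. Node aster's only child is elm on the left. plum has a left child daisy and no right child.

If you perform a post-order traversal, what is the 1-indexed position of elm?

6

Post-order visits the left subtree, then the right subtree, then the node.
At mint: go left to kale.
  At kale: go left to plum.
    At plum: go left to daisy.
      daisy is a leaf — visit daisy.
    At plum: no right child.
    Visit plum.
  At kale: go right to fern.
    At fern: no left child.
    At fern: go right to bay.
      bay is a leaf — visit bay.
    Visit fern.
  Visit kale.
At mint: go right to teak.
  At teak: go left to aster.
    At aster: go left to elm.
      elm is a leaf — visit elm.
    At aster: no right child.
    Visit aster.
  At teak: no right child.
  Visit teak.
Visit mint.
Full post-order sequence: daisy, plum, bay, fern, kale, elm, aster, teak, mint.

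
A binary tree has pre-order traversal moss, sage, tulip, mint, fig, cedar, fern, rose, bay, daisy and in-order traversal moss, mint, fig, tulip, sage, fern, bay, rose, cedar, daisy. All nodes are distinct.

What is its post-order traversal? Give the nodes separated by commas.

The first element of pre-order is the root; it splits in-order into left and right subtrees.
Root moss: left subtree has 0 nodes { }, right has 9 {mint, fig, tulip, sage, fern, bay, rose, cedar, daisy}.
  Root sage: left subtree has 3 nodes {mint, fig, tulip}, right has 5 {fern, bay, rose, cedar, daisy}.
    Root tulip: left subtree has 2 nodes {mint, fig}, right has 0 { }.
      Root mint: left subtree has 0 nodes { }, right has 1 {fig}.
    Root cedar: left subtree has 3 nodes {fern, bay, rose}, right has 1 {daisy}.
      Root fern: left subtree has 0 nodes { }, right has 2 {bay, rose}.
        Root rose: left subtree has 1 node {bay}, right has 0 { }.

fig, mint, tulip, bay, rose, fern, daisy, cedar, sage, moss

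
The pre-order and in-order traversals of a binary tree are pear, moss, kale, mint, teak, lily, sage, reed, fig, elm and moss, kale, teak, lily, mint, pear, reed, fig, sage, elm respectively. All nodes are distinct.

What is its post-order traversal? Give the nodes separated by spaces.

The first element of pre-order is the root; it splits in-order into left and right subtrees.
Root pear: left subtree has 5 nodes {moss, kale, teak, lily, mint}, right has 4 {reed, fig, sage, elm}.
  Root moss: left subtree has 0 nodes { }, right has 4 {kale, teak, lily, mint}.
    Root kale: left subtree has 0 nodes { }, right has 3 {teak, lily, mint}.
      Root mint: left subtree has 2 nodes {teak, lily}, right has 0 { }.
        Root teak: left subtree has 0 nodes { }, right has 1 {lily}.
  Root sage: left subtree has 2 nodes {reed, fig}, right has 1 {elm}.
    Root reed: left subtree has 0 nodes { }, right has 1 {fig}.

lily teak mint kale moss fig reed elm sage pear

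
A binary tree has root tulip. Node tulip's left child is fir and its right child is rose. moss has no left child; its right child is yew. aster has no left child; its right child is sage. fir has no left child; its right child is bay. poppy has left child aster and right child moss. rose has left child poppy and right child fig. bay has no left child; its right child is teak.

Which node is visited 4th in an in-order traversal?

tulip

In-order visits the left subtree, then the node, then the right subtree.
At tulip: go left to fir.
  At fir: no left child.
  Visit fir.
  At fir: go right to bay.
    At bay: no left child.
    Visit bay.
    At bay: go right to teak.
      teak is a leaf — visit teak.
Visit tulip.
At tulip: go right to rose.
  At rose: go left to poppy.
    At poppy: go left to aster.
      At aster: no left child.
      Visit aster.
      At aster: go right to sage.
        sage is a leaf — visit sage.
    Visit poppy.
    At poppy: go right to moss.
      At moss: no left child.
      Visit moss.
      At moss: go right to yew.
        yew is a leaf — visit yew.
  Visit rose.
  At rose: go right to fig.
    fig is a leaf — visit fig.
Full in-order sequence: fir, bay, teak, tulip, aster, sage, poppy, moss, yew, rose, fig.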